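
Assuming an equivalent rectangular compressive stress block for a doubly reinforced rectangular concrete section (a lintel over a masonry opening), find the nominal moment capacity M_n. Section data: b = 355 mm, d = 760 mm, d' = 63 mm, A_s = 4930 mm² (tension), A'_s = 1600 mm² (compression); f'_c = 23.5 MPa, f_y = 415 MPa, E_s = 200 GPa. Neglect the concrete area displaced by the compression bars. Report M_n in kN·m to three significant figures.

M_n ≈ 1380 kN·m

Assume both tension and compression steel yield.
Net tension couple steel: A_s − A'_s = 3330 mm².
a = (A_s − A'_s) f_y / (0.85 f'_c b) = 1381950/(0.85 × 23.5 × 355) = 194.88 mm.
c = a/β₁ = 194.88/0.85 = 229.27 mm; ε'_s = 0.003(c − d')/c = 0.0022 ≥ f_y/E_s = 0.0021, so compression steel does yield.
M_n = (A_s − A'_s) f_y (d − a/2) + A'_s f_y (d − d') = [1381950 × (760 − 97.44) + 664000 × (760 − 63)] × 10⁻⁶ = 915.62 + 462.81 = 1378.43 kN·m.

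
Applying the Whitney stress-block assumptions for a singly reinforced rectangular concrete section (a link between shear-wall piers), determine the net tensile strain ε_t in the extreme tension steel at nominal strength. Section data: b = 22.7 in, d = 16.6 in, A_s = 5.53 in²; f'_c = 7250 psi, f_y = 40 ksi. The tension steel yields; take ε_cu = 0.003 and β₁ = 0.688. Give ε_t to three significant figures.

ε_t ≈ 0.0187

a = A_s f_y/(0.85 f'_c b) = 1.581 in.
β₁ = 0.688, so c = a/β₁ = 1.581/0.688 = 2.298 in.
From the linear strain diagram with ε_cu = 0.003: ε_t = 0.003 (d − c)/c = 0.003 × (16.6 − 2.298)/2.298 = 0.0187.
Since ε_t ≥ 0.005, the section is tension-controlled.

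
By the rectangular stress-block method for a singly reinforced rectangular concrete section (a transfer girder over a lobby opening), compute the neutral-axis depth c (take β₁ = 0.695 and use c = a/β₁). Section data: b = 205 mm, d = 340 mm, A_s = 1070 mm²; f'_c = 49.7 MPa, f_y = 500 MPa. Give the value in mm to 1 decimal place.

c ≈ 88.9 mm

T = A_s f_y = 1070 × 500 = 535000 N = 535 kN.
Setting C = 0.85 f'_c a b equal to T: a = 535000/(0.85 × 49.7 × 205) = 61.777 mm.
With β₁ = 0.695, c = a/β₁ = 61.777/0.695 = 88.9 mm.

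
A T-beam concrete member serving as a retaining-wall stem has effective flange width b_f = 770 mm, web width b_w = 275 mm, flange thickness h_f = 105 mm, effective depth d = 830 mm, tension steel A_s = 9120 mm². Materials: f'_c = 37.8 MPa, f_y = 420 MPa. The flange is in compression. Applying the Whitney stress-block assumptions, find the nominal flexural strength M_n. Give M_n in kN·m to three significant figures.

M_n ≈ 2830 kN·m

Tension: T = A_s f_y = 9120 × 420 = 3830400 N.
Try a within the flange: a = T/(0.85 f'_c b_f) = 3830400/(0.85 × 37.8 × 770) = 154.83 mm.
a = 154.83 > h_f = 105 mm: the block extends into the web. Split into flange-overhang and web parts.
C_f = 0.85 f'_c (b_f − b_w) h_f = 0.85 × 37.8 × (770 − 275) × 105 = 1669957 N.
Remaining web compression depth: a_w = (T − C_f)/(0.85 f'_c b_w) = (3830400 − 1669957)/(0.85 × 37.8 × 275) = 244.51 mm.
M_n = C_f(d − h_f/2) + (T − C_f)(d − a_w/2) = 1669957 × (830 − 52.5) + 2160443 × (830 − 122.255) = 1298.39 + 1529.04 = 2827.43 × 10⁶ N·mm.
M_n = 2827.43 kN·m.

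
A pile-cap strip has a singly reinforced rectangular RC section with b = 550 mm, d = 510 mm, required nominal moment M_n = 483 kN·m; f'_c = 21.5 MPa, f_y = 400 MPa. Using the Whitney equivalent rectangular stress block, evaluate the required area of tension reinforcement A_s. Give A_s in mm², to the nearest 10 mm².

A_s ≈ 2640 mm²

With M_n = 0.85 f'_c a b (d − a/2), solve the quadratic for a:
a = d − √(d² − 2M_n/(0.85 f'_c b)) = 510 − √(510² − 2 × 483×10⁶/(0.85 × 21.5 × 550)) = 105.04 mm.
A_s = 0.85 f'_c a b / f_y = 0.85 × 21.5 × 105.04 × 550 / 400 = 2639.5 mm².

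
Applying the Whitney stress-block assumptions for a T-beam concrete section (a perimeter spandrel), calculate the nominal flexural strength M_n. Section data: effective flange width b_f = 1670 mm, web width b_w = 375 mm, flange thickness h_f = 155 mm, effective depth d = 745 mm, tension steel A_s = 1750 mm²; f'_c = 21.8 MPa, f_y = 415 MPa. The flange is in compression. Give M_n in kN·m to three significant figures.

M_n ≈ 533 kN·m

Tension: T = A_s f_y = 1750 × 415 = 726250 N.
Try a within the flange: a = T/(0.85 f'_c b_f) = 726250/(0.85 × 21.8 × 1670) = 23.47 mm.
Since a = 23.47 ≤ h_f = 155 mm, the stress block lies entirely in the flange; analyse as a rectangular beam of width b_f.
M_n = T(d − a/2) = 726250 × (745 − 11.735) = 532.53 × 10⁶ N·mm.
M_n = 532.53 kN·m.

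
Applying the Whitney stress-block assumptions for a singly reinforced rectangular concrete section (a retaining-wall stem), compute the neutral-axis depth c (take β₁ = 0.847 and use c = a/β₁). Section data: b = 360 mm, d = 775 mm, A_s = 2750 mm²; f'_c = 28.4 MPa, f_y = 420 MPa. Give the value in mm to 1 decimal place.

c ≈ 156.9 mm

T = A_s f_y = 2750 × 420 = 1155000 N = 1155 kN.
Setting C = 0.85 f'_c a b equal to T: a = 1155000/(0.85 × 28.4 × 360) = 132.905 mm.
With β₁ = 0.847, c = a/β₁ = 132.905/0.847 = 156.9 mm.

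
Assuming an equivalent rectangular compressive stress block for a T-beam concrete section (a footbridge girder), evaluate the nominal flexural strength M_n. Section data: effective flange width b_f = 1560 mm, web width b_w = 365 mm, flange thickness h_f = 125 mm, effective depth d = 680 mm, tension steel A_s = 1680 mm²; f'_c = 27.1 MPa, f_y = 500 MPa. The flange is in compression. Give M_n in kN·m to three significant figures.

Tension: T = A_s f_y = 1680 × 500 = 840000 N.
Try a within the flange: a = T/(0.85 f'_c b_f) = 840000/(0.85 × 27.1 × 1560) = 23.38 mm.
Since a = 23.38 ≤ h_f = 125 mm, the stress block lies entirely in the flange; analyse as a rectangular beam of width b_f.
M_n = T(d − a/2) = 840000 × (680 − 11.69) = 561.38 × 10⁶ N·mm.
M_n = 561.38 kN·m.

M_n ≈ 561 kN·m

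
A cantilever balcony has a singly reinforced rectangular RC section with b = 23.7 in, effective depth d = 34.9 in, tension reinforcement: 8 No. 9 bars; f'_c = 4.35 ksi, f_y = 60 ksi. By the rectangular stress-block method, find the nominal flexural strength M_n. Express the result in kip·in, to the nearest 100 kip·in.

M_n ≈ 15400 kip·in

A_s = 8 × 1 = 8 in².
T = A_s f_y = 8 × 60 = 480 kips.
a = T/(0.85 f'_c b) = 480/(0.85 × 4.35 × 23.7) = 5.478 in.
M_n = T(d − a/2) = 480 × (34.9 − 2.739) = 15437.3 kip·in.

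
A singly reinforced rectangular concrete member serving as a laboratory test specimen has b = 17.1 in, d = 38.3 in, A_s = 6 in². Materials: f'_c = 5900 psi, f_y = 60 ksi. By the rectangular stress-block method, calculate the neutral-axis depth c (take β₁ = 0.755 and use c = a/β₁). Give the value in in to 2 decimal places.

T = A_s f_y = 6 × 60 = 360 kips.
a = T/(0.85 f'_c b) = 360/(0.85 × 5.9 × 17.1) = 4.1979 in.
With β₁ = 0.755, c = a/β₁ = 4.1979/0.755 = 5.56 in.

c ≈ 5.56 in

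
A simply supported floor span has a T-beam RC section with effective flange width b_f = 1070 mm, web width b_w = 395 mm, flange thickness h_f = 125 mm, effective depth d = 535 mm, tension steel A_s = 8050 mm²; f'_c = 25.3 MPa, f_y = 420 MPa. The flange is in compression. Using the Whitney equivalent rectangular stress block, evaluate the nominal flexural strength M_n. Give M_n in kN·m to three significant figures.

M_n ≈ 1550 kN·m

Tension: T = A_s f_y = 8050 × 420 = 3381000 N.
Try a within the flange: a = T/(0.85 f'_c b_f) = 3381000/(0.85 × 25.3 × 1070) = 146.93 mm.
a = 146.93 > h_f = 125 mm: the block extends into the web. Split into flange-overhang and web parts.
C_f = 0.85 f'_c (b_f − b_w) h_f = 0.85 × 25.3 × (1070 − 395) × 125 = 1814484 N.
Remaining web compression depth: a_w = (T − C_f)/(0.85 f'_c b_w) = (3381000 − 1814484)/(0.85 × 25.3 × 395) = 184.42 mm.
M_n = C_f(d − h_f/2) + (T − C_f)(d − a_w/2) = 1814484 × (535 − 62.5) + 1566516 × (535 − 92.21) = 857.34 + 693.64 = 1550.98 × 10⁶ N·mm.
M_n = 1550.98 kN·m.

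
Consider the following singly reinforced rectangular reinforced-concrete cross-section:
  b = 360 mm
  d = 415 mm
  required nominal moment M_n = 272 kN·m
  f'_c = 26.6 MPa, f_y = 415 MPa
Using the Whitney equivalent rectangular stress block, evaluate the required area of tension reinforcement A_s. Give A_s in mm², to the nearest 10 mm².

With M_n = 0.85 f'_c a b (d − a/2), solve the quadratic for a:
a = d − √(d² − 2M_n/(0.85 f'_c b)) = 415 − √(415² − 2 × 272×10⁶/(0.85 × 26.6 × 360)) = 90.36 mm.
A_s = 0.85 f'_c a b / f_y = 0.85 × 26.6 × 90.36 × 360 / 415 = 1772.3 mm².

A_s ≈ 1770 mm²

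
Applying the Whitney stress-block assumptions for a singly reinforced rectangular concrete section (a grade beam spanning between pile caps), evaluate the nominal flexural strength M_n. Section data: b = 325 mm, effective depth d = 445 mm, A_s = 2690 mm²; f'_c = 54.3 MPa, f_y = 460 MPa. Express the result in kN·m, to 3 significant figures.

T = A_s f_y = 2690 × 460 = 1237400 N = 1237.4 kN.
From C = T: a = T/(0.85 f'_c b) = 1237400/(0.85 × 54.3 × 325) = 82.49 mm.
M_n = T(d − a/2) = 1237.4 kN × (445 − 41.245) mm = 499.61 kN·m.

M_n ≈ 500 kN·m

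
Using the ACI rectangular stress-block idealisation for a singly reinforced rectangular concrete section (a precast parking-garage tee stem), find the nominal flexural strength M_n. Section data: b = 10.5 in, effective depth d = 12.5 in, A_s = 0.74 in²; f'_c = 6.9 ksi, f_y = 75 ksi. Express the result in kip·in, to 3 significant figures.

T = A_s f_y = 0.74 × 75 = 55.5 kips.
a = T/(0.85 f'_c b) = 55.5/(0.85 × 6.9 × 10.5) = 0.901 in.
M_n = T(d − a/2) = 55.5 × (12.5 − 0.4505) = 668.7 kip·in.

M_n ≈ 669 kip·in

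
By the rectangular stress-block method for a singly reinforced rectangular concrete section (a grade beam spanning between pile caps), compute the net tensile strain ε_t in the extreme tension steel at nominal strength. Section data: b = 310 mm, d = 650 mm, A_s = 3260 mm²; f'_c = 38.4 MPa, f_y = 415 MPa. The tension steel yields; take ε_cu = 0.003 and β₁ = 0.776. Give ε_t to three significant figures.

ε_t ≈ 0.00832

a = A_s f_y/(0.85 f'_c b) = 133.71 mm.
β₁ = 0.776, so c = a/β₁ = 133.71/0.776 = 172.31 mm.
From the linear strain diagram with ε_cu = 0.003: ε_t = 0.003 (d − c)/c = 0.003 × (650 − 172.31)/172.31 = 0.00832.
Since ε_t ≥ 0.005, the section is tension-controlled.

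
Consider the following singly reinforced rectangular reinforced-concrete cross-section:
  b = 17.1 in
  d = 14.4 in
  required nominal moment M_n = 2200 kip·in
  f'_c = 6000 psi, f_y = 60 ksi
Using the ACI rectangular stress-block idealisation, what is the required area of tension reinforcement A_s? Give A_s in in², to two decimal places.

From M_n = 0.85 f'_c a b (d − a/2):
a = d − √(d² − 2M_n/(0.85 f'_c b)) = 14.4 − √(14.4² − 2 × 2200/(0.85 × 6 × 17.1)) = 1.874 in.
A_s = 0.85 f'_c a b / f_y = 0.85 × 6 × 1.874 × 17.1 / 60 = 2.724 in².

A_s ≈ 2.72 in²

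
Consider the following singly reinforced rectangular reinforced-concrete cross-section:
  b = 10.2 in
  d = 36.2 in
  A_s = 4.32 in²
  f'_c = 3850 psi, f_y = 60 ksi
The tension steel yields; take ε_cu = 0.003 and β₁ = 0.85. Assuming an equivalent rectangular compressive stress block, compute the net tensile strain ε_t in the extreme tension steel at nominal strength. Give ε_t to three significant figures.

ε_t ≈ 0.00889

a = A_s f_y/(0.85 f'_c b) = 7.765 in.
β₁ = 0.85, so c = a/β₁ = 7.765/0.85 = 9.135 in.
From the linear strain diagram with ε_cu = 0.003: ε_t = 0.003 (d − c)/c = 0.003 × (36.2 − 9.135)/9.135 = 0.00889.
Since ε_t ≥ 0.005, the section is tension-controlled.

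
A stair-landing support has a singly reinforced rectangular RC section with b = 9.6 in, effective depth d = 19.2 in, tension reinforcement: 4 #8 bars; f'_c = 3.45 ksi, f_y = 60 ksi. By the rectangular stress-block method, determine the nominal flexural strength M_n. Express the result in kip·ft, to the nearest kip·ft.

A_s = 4 × 0.79 = 3.16 in².
T = A_s f_y = 3.16 × 60 = 189.6 kips.
a = T/(0.85 f'_c b) = 189.6/(0.85 × 3.45 × 9.6) = 6.735 in.
M_n = T(d − a/2) = 189.6 × (19.2 − 3.3675) = 3001.8 kip·in = 3001.8/12 = 250.15 kip·ft.

M_n ≈ 250 kip·ft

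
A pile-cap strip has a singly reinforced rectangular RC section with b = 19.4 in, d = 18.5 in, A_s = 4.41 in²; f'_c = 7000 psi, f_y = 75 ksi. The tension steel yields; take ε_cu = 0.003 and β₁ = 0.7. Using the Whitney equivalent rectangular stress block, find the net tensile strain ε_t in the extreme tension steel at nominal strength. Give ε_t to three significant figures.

ε_t ≈ 0.0106

a = A_s f_y/(0.85 f'_c b) = 2.865 in.
β₁ = 0.7, so c = a/β₁ = 2.865/0.7 = 4.093 in.
From the linear strain diagram with ε_cu = 0.003: ε_t = 0.003 (d − c)/c = 0.003 × (18.5 − 4.093)/4.093 = 0.0106.
Since ε_t ≥ 0.005, the section is tension-controlled.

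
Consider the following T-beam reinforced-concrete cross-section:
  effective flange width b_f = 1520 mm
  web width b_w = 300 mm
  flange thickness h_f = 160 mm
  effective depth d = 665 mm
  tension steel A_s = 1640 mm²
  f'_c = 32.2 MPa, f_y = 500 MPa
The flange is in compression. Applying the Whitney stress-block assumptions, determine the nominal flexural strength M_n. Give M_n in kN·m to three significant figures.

M_n ≈ 537 kN·m

Tension: T = A_s f_y = 1640 × 500 = 820000 N.
Try a within the flange: a = T/(0.85 f'_c b_f) = 820000/(0.85 × 32.2 × 1520) = 19.71 mm.
Since a = 19.71 ≤ h_f = 160 mm, the stress block lies entirely in the flange; analyse as a rectangular beam of width b_f.
M_n = T(d − a/2) = 820000 × (665 − 9.855) = 537.22 × 10⁶ N·mm.
M_n = 537.22 kN·m.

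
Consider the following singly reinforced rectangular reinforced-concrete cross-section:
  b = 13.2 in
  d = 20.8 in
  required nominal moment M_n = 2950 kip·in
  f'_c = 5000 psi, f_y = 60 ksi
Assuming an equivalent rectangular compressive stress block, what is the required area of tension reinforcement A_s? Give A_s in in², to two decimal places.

From M_n = 0.85 f'_c a b (d − a/2):
a = d − √(d² − 2M_n/(0.85 f'_c b)) = 20.8 − √(20.8² − 2 × 2950/(0.85 × 5 × 13.2)) = 2.704 in.
A_s = 0.85 f'_c a b / f_y = 0.85 × 5 × 2.704 × 13.2 / 60 = 2.528 in².

A_s ≈ 2.53 in²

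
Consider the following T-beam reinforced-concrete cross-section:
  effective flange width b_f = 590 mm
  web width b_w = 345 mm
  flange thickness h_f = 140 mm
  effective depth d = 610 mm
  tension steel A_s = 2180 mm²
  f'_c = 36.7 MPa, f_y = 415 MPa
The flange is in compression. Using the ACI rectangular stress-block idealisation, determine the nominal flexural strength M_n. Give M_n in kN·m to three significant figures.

Tension: T = A_s f_y = 2180 × 415 = 904700 N.
Try a within the flange: a = T/(0.85 f'_c b_f) = 904700/(0.85 × 36.7 × 590) = 49.15 mm.
Since a = 49.15 ≤ h_f = 140 mm, the stress block lies entirely in the flange; analyse as a rectangular beam of width b_f.
M_n = T(d − a/2) = 904700 × (610 − 24.575) = 529.63 × 10⁶ N·mm.
M_n = 529.63 kN·m.

M_n ≈ 530 kN·m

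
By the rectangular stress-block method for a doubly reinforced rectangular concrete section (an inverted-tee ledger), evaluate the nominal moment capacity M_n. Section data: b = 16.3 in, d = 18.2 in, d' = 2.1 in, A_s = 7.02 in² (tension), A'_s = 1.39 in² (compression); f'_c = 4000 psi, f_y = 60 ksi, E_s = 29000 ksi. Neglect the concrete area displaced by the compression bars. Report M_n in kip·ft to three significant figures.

M_n ≈ 538 kip·ft

Assume both steels yield.
a = (A_s − A'_s) f_y/(0.85 f'_c b) = (7.02 − 1.39) × 60/(0.85 × 4 × 16.3) = 6.095 in.
c = a/β₁ = 6.095/0.85 = 7.171 in; ε'_s = 0.003(c − d')/c = 0.0021 ≥ ε_y = 0.0021, so the compression steel yields.
M_n = (A_s − A'_s) f_y (d − a/2) + A'_s f_y (d − d') = 337.8 × (18.2 − 3.0475) + 83.4 × (18.2 − 2.1) = 5118.5 + 1342.7 = 6461.2 kip·in = 6461.2/12 = 538.43 kip·ft.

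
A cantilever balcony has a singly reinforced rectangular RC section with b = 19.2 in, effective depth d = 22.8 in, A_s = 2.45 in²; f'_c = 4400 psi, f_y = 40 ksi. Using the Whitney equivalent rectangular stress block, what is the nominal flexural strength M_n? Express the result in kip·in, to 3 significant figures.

M_n ≈ 2170 kip·in

T = A_s f_y = 2.45 × 40 = 98 kips.
a = T/(0.85 f'_c b) = 98/(0.85 × 4.4 × 19.2) = 1.365 in.
M_n = T(d − a/2) = 98 × (22.8 − 0.6825) = 2167.5 kip·in.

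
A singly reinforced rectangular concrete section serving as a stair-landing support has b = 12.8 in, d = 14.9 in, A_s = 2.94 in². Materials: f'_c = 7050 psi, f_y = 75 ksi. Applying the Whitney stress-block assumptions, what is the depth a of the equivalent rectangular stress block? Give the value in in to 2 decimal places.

T = A_s f_y = 2.94 × 75 = 220.5 kips.
a = T/(0.85 f'_c b) = 220.5/(0.85 × 7.05 × 12.8) = 2.87 in.

a ≈ 2.87 in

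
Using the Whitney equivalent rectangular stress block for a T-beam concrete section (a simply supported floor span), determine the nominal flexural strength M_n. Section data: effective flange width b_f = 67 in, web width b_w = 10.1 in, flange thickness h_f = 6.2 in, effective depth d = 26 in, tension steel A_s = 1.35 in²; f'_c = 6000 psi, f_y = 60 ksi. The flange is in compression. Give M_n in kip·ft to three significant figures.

M_n ≈ 175 kip·ft

Tension: T = A_s f_y = 1.35 × 60 = 81 kips.
Try a within the flange: a = T/(0.85 f'_c b_f) = 81/(0.85 × 6 × 67) = 0.237 in.
Since a = 0.237 ≤ h_f = 6.2 in, the stress block lies entirely in the flange; analyse as a rectangular beam of width b_f.
M_n = T(d − a/2) = 81 × (26 − 0.1185) = 2096.4 kip·in.
M_n = 2096.4/12 = 174.70 kip·ft.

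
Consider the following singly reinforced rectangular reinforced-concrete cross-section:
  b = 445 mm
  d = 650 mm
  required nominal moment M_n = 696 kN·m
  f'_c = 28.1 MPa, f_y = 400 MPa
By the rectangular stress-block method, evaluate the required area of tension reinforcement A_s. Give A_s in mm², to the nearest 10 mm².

A_s ≈ 2920 mm²

With M_n = 0.85 f'_c a b (d − a/2), solve the quadratic for a:
a = d − √(d² − 2M_n/(0.85 f'_c b)) = 650 − √(650² − 2 × 696×10⁶/(0.85 × 28.1 × 445)) = 110.06 mm.
A_s = 0.85 f'_c a b / f_y = 0.85 × 28.1 × 110.06 × 445 / 400 = 2924.5 mm².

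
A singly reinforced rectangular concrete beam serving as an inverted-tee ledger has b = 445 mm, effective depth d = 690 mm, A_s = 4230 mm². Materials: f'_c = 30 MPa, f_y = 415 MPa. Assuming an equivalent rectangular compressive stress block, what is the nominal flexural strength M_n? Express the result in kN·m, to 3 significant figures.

M_n ≈ 1080 kN·m

T = A_s f_y = 4230 × 415 = 1755450 N = 1755.45 kN.
From C = T: a = T/(0.85 f'_c b) = 1755450/(0.85 × 30 × 445) = 154.70 mm.
M_n = T(d − a/2) = 1755.45 kN × (690 − 77.35) mm = 1075.48 kN·m.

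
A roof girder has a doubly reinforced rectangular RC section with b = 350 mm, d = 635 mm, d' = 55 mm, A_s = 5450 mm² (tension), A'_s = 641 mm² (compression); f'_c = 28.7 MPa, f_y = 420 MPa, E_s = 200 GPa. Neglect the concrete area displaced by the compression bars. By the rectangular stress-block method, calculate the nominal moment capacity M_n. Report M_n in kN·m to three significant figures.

M_n ≈ 1200 kN·m

Assume both tension and compression steel yield.
Net tension couple steel: A_s − A'_s = 4809 mm².
a = (A_s − A'_s) f_y / (0.85 f'_c b) = 2019780/(0.85 × 28.7 × 350) = 236.56 mm.
c = a/β₁ = 236.56/0.845 = 279.95 mm; ε'_s = 0.003(c − d')/c = 0.0024 ≥ f_y/E_s = 0.0021, so compression steel does yield.
M_n = (A_s − A'_s) f_y (d − a/2) + A'_s f_y (d − d') = [2019780 × (635 − 118.28) + 269220 × (635 − 55)] × 10⁻⁶ = 1043.66 + 156.15 = 1199.81 kN·m.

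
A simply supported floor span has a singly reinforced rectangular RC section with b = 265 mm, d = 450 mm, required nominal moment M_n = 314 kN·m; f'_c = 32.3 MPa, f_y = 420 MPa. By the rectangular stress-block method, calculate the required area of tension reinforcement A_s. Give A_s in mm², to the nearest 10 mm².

With M_n = 0.85 f'_c a b (d − a/2), solve the quadratic for a:
a = d − √(d² − 2M_n/(0.85 f'_c b)) = 450 − √(450² − 2 × 314×10⁶/(0.85 × 32.3 × 265)) = 109.14 mm.
A_s = 0.85 f'_c a b / f_y = 0.85 × 32.3 × 109.14 × 265 / 420 = 1890.6 mm².

A_s ≈ 1890 mm²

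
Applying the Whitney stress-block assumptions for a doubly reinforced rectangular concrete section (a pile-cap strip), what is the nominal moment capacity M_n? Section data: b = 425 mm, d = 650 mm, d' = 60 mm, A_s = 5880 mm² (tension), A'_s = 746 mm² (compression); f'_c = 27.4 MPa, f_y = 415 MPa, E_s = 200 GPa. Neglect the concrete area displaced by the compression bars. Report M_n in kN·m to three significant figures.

M_n ≈ 1340 kN·m

Assume both tension and compression steel yield.
Net tension couple steel: A_s − A'_s = 5134 mm².
a = (A_s − A'_s) f_y / (0.85 f'_c b) = 2130610/(0.85 × 27.4 × 425) = 215.25 mm.
c = a/β₁ = 215.25/0.85 = 253.24 mm; ε'_s = 0.003(c − d')/c = 0.0023 ≥ f_y/E_s = 0.0021, so compression steel does yield.
M_n = (A_s − A'_s) f_y (d − a/2) + A'_s f_y (d − d') = [2130610 × (650 − 107.625) + 309590 × (650 − 60)] × 10⁻⁶ = 1155.59 + 182.66 = 1338.25 kN·m.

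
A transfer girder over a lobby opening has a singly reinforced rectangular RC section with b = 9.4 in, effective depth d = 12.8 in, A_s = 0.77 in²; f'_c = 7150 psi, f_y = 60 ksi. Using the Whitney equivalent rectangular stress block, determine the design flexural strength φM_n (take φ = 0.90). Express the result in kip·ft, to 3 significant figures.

T = A_s f_y = 0.77 × 60 = 46.2 kips.
a = T/(0.85 f'_c b) = 46.2/(0.85 × 7.15 × 9.4) = 0.809 in.
M_n = T(d − a/2) = 46.2 × (12.8 − 0.4045) = 572.7 kip·in = 572.7/12 = 47.73 kip·ft.
φM_n = 0.90 × 47.73 = 42.96 kip·ft.

φM_n ≈ 43.0 kip·ft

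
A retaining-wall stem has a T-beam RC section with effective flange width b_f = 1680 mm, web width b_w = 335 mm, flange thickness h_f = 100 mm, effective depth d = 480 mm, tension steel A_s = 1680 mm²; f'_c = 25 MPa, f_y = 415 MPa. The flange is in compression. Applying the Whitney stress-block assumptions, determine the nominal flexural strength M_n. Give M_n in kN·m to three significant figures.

M_n ≈ 328 kN·m

Tension: T = A_s f_y = 1680 × 415 = 697200 N.
Try a within the flange: a = T/(0.85 f'_c b_f) = 697200/(0.85 × 25 × 1680) = 19.53 mm.
Since a = 19.53 ≤ h_f = 100 mm, the stress block lies entirely in the flange; analyse as a rectangular beam of width b_f.
M_n = T(d − a/2) = 697200 × (480 − 9.765) = 327.85 × 10⁶ N·mm.
M_n = 327.85 kN·m.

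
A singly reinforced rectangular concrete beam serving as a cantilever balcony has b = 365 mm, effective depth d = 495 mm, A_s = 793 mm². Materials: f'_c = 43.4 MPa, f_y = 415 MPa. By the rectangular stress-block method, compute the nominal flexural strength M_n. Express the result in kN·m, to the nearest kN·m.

T = A_s f_y = 793 × 415 = 329095 N = 329.095 kN.
From C = T: a = T/(0.85 f'_c b) = 329095/(0.85 × 43.4 × 365) = 24.44 mm.
M_n = T(d − a/2) = 329.095 kN × (495 − 12.22) mm = 158.88 kN·m.

M_n ≈ 159 kN·m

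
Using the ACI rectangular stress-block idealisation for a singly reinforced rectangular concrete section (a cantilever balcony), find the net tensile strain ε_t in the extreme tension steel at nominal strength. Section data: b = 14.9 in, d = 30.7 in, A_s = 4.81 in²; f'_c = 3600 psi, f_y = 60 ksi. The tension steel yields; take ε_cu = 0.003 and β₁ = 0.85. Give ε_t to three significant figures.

ε_t ≈ 0.00937

a = A_s f_y/(0.85 f'_c b) = 6.330 in.
β₁ = 0.85, so c = a/β₁ = 6.330/0.85 = 7.447 in.
From the linear strain diagram with ε_cu = 0.003: ε_t = 0.003 (d − c)/c = 0.003 × (30.7 − 7.447)/7.447 = 0.00937.
Since ε_t ≥ 0.005, the section is tension-controlled.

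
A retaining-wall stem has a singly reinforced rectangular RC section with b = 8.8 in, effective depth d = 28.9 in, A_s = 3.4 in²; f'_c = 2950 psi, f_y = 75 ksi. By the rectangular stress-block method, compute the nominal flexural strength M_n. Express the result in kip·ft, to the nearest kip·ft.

M_n ≈ 491 kip·ft

T = A_s f_y = 3.4 × 75 = 255 kips.
a = T/(0.85 f'_c b) = 255/(0.85 × 2.95 × 8.8) = 11.556 in.
M_n = T(d − a/2) = 255 × (28.9 − 5.778) = 5896.1 kip·in = 5896.1/12 = 491.34 kip·ft.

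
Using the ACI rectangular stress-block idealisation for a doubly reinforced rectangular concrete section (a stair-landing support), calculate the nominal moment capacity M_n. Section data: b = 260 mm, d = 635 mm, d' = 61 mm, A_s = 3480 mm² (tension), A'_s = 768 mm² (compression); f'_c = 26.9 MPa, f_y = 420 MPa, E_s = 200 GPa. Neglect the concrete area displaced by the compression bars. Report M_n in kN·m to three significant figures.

Assume both tension and compression steel yield.
Net tension couple steel: A_s − A'_s = 2712 mm².
a = (A_s − A'_s) f_y / (0.85 f'_c b) = 1139040/(0.85 × 26.9 × 260) = 191.60 mm.
c = a/β₁ = 191.60/0.85 = 225.41 mm; ε'_s = 0.003(c − d')/c = 0.0022 ≥ f_y/E_s = 0.0021, so compression steel does yield.
M_n = (A_s − A'_s) f_y (d − a/2) + A'_s f_y (d − d') = [1139040 × (635 − 95.8) + 322560 × (635 − 61)] × 10⁻⁶ = 614.17 + 185.15 = 799.32 kN·m.

M_n ≈ 799 kN·m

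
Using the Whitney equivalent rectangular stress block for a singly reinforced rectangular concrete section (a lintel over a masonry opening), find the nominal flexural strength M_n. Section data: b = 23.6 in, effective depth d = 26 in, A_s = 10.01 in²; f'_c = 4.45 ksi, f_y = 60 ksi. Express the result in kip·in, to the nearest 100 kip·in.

T = A_s f_y = 10.01 × 60 = 600.6 kips.
a = T/(0.85 f'_c b) = 600.6/(0.85 × 4.45 × 23.6) = 6.728 in.
M_n = T(d − a/2) = 600.6 × (26 − 3.364) = 13595.2 kip·in.

M_n ≈ 13600 kip·in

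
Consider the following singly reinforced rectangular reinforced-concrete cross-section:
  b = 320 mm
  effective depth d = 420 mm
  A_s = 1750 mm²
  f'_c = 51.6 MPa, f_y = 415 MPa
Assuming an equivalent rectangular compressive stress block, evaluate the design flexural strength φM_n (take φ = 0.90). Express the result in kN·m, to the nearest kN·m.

φM_n ≈ 258 kN·m

T = A_s f_y = 1750 × 415 = 726250 N = 726.25 kN.
From C = T: a = T/(0.85 f'_c b) = 726250/(0.85 × 51.6 × 320) = 51.74 mm.
M_n = T(d − a/2) = 726.25 kN × (420 − 25.87) mm = 286.24 kN·m.
φM_n = 0.90 × 286.24 = 257.62 kN·m.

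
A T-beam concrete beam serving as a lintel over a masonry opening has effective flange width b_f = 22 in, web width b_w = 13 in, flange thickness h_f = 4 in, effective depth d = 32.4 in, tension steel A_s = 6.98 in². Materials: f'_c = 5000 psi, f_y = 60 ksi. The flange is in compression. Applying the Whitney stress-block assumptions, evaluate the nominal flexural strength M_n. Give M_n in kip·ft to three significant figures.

M_n ≈ 1050 kip·ft

Tension: T = A_s f_y = 6.98 × 60 = 418.8 kips.
Try a within the flange: a = T/(0.85 f'_c b_f) = 418.8/(0.85 × 5 × 22) = 4.479 in.
a = 4.479 > h_f = 4 in: the block extends into the web. Split into flange-overhang and web parts.
C_f = 0.85 f'_c (b_f − b_w) h_f = 0.85 × 5 × (22 − 13) × 4 = 153.0 kips.
Remaining web compression depth: a_w = (T − C_f)/(0.85 f'_c b_w) = (418.8 − 153.0)/(0.85 × 5 × 13) = 4.811 in.
M_n = C_f(d − h_f/2) + (T − C_f)(d − a_w/2) = 153.0 × (32.4 − 2) + 265.8 × (32.4 − 2.4055) = 4651.2 + 7972.5 = 12623.7 kip·in.
M_n = 12623.7/12 = 1051.98 kip·ft.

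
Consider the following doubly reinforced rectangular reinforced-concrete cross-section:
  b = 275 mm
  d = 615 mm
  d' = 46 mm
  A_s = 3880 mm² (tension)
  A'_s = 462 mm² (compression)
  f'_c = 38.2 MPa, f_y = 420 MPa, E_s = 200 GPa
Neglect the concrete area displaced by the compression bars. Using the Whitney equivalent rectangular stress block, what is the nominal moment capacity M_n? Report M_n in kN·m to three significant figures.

Assume both tension and compression steel yield.
Net tension couple steel: A_s − A'_s = 3418 mm².
a = (A_s − A'_s) f_y / (0.85 f'_c b) = 1435560/(0.85 × 38.2 × 275) = 160.77 mm.
c = a/β₁ = 160.77/0.777 = 206.91 mm; ε'_s = 0.003(c − d')/c = 0.0023 ≥ f_y/E_s = 0.0021, so compression steel does yield.
M_n = (A_s − A'_s) f_y (d − a/2) + A'_s f_y (d − d') = [1435560 × (615 − 80.385) + 194040 × (615 − 46)] × 10⁻⁶ = 767.47 + 110.41 = 877.88 kN·m.

M_n ≈ 878 kN·m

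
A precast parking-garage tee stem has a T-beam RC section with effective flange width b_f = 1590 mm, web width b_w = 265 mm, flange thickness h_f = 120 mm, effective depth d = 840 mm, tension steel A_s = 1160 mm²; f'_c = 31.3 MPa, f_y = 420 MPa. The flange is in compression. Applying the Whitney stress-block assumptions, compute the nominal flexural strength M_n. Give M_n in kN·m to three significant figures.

M_n ≈ 406 kN·m

Tension: T = A_s f_y = 1160 × 420 = 487200 N.
Try a within the flange: a = T/(0.85 f'_c b_f) = 487200/(0.85 × 31.3 × 1590) = 11.52 mm.
Since a = 11.52 ≤ h_f = 120 mm, the stress block lies entirely in the flange; analyse as a rectangular beam of width b_f.
M_n = T(d − a/2) = 487200 × (840 − 5.76) = 406.44 × 10⁶ N·mm.
M_n = 406.44 kN·m.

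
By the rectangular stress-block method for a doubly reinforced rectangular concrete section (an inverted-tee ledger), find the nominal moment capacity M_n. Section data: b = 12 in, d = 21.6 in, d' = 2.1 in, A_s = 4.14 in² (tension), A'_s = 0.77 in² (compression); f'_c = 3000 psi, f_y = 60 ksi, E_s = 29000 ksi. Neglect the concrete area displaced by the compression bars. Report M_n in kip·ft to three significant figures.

Assume both steels yield.
a = (A_s − A'_s) f_y/(0.85 f'_c b) = (4.14 − 0.77) × 60/(0.85 × 3 × 12) = 6.608 in.
c = a/β₁ = 6.608/0.85 = 7.774 in; ε'_s = 0.003(c − d')/c = 0.0022 ≥ ε_y = 0.0021, so the compression steel yields.
M_n = (A_s − A'_s) f_y (d − a/2) + A'_s f_y (d − d') = 202.2 × (21.6 − 3.304) + 46.2 × (21.6 − 2.1) = 3699.5 + 900.9 = 4600.4 kip·in = 4600.4/12 = 383.37 kip·ft.

M_n ≈ 383 kip·ft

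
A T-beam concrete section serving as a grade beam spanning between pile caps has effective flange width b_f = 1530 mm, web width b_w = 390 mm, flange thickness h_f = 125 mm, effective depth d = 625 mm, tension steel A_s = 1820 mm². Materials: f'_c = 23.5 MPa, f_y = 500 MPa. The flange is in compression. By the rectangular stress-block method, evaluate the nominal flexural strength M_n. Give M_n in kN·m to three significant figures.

Tension: T = A_s f_y = 1820 × 500 = 910000 N.
Try a within the flange: a = T/(0.85 f'_c b_f) = 910000/(0.85 × 23.5 × 1530) = 29.78 mm.
Since a = 29.78 ≤ h_f = 125 mm, the stress block lies entirely in the flange; analyse as a rectangular beam of width b_f.
M_n = T(d − a/2) = 910000 × (625 − 14.89) = 555.20 × 10⁶ N·mm.
M_n = 555.20 kN·m.

M_n ≈ 555 kN·m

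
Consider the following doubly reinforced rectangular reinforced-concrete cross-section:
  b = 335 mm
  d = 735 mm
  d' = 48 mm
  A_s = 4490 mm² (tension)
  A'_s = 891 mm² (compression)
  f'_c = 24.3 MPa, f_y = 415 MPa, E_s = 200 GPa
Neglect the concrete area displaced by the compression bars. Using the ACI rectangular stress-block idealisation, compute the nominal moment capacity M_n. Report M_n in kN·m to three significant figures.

M_n ≈ 1190 kN·m

Assume both tension and compression steel yield.
Net tension couple steel: A_s − A'_s = 3599 mm².
a = (A_s − A'_s) f_y / (0.85 f'_c b) = 1493585/(0.85 × 24.3 × 335) = 215.85 mm.
c = a/β₁ = 215.85/0.85 = 253.94 mm; ε'_s = 0.003(c − d')/c = 0.0024 ≥ f_y/E_s = 0.0021, so compression steel does yield.
M_n = (A_s − A'_s) f_y (d − a/2) + A'_s f_y (d − d') = [1493585 × (735 − 107.925) + 369765 × (735 − 48)] × 10⁻⁶ = 936.59 + 254.03 = 1190.62 kN·m.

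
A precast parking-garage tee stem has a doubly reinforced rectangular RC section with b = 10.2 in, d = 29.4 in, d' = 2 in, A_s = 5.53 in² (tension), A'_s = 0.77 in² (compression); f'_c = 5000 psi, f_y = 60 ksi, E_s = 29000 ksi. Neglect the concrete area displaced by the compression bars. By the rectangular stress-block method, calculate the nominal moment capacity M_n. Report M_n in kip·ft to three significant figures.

Assume both steels yield.
a = (A_s − A'_s) f_y/(0.85 f'_c b) = (5.53 − 0.77) × 60/(0.85 × 5 × 10.2) = 6.588 in.
c = a/β₁ = 6.588/0.8 = 8.235 in; ε'_s = 0.003(c − d')/c = 0.0023 ≥ ε_y = 0.0021, so the compression steel yields.
M_n = (A_s − A'_s) f_y (d − a/2) + A'_s f_y (d − d') = 285.6 × (29.4 − 3.294) + 46.2 × (29.4 − 2) = 7455.9 + 1265.9 = 8721.8 kip·in = 8721.8/12 = 726.82 kip·ft.

M_n ≈ 727 kip·ft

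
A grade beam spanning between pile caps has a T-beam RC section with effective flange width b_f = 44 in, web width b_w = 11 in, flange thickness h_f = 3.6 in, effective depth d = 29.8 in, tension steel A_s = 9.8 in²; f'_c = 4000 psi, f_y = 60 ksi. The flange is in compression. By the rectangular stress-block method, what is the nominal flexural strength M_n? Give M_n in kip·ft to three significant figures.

Tension: T = A_s f_y = 9.8 × 60 = 588 kips.
Try a within the flange: a = T/(0.85 f'_c b_f) = 588/(0.85 × 4 × 44) = 3.930 in.
a = 3.930 > h_f = 3.6 in: the block extends into the web. Split into flange-overhang and web parts.
C_f = 0.85 f'_c (b_f − b_w) h_f = 0.85 × 4 × (44 − 11) × 3.6 = 403.9 kips.
Remaining web compression depth: a_w = (T − C_f)/(0.85 f'_c b_w) = (588 − 403.9)/(0.85 × 4 × 11) = 4.922 in.
M_n = C_f(d − h_f/2) + (T − C_f)(d − a_w/2) = 403.9 × (29.8 − 1.8) + 184.1 × (29.8 − 2.461) = 11309.2 + 5033.1 = 16342.3 kip·in.
M_n = 16342.3/12 = 1361.86 kip·ft.

M_n ≈ 1360 kip·ft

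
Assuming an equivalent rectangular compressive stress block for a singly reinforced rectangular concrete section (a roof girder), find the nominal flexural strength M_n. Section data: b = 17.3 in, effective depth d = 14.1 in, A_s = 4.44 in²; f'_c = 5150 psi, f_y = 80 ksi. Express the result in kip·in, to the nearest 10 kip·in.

M_n ≈ 4180 kip·in

T = A_s f_y = 4.44 × 80 = 355.2 kips.
a = T/(0.85 f'_c b) = 355.2/(0.85 × 5.15 × 17.3) = 4.690 in.
M_n = T(d − a/2) = 355.2 × (14.1 − 2.345) = 4175.4 kip·in.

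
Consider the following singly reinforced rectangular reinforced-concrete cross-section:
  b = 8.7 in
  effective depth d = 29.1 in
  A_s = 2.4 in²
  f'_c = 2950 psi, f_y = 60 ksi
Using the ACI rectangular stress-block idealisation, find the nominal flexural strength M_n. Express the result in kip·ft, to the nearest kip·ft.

T = A_s f_y = 2.4 × 60 = 144 kips.
a = T/(0.85 f'_c b) = 144/(0.85 × 2.95 × 8.7) = 6.601 in.
M_n = T(d − a/2) = 144 × (29.1 − 3.3005) = 3715.1 kip·in = 3715.1/12 = 309.59 kip·ft.

M_n ≈ 310 kip·ft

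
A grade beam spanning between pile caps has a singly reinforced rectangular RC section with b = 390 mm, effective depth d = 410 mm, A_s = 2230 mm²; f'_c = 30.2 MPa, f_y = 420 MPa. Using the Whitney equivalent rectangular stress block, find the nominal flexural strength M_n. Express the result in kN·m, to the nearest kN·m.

M_n ≈ 340 kN·m

T = A_s f_y = 2230 × 420 = 936600 N = 936.6 kN.
From C = T: a = T/(0.85 f'_c b) = 936600/(0.85 × 30.2 × 390) = 93.55 mm.
M_n = T(d − a/2) = 936.6 kN × (410 − 46.775) mm = 340.20 kN·m.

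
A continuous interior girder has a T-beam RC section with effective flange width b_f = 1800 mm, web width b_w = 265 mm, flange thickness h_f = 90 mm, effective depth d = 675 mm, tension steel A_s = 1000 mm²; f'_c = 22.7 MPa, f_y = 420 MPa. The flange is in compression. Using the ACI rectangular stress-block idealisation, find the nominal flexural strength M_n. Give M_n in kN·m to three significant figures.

M_n ≈ 281 kN·m

Tension: T = A_s f_y = 1000 × 420 = 420000 N.
Try a within the flange: a = T/(0.85 f'_c b_f) = 420000/(0.85 × 22.7 × 1800) = 12.09 mm.
Since a = 12.09 ≤ h_f = 90 mm, the stress block lies entirely in the flange; analyse as a rectangular beam of width b_f.
M_n = T(d − a/2) = 420000 × (675 − 6.045) = 280.96 × 10⁶ N·mm.
M_n = 280.96 kN·m.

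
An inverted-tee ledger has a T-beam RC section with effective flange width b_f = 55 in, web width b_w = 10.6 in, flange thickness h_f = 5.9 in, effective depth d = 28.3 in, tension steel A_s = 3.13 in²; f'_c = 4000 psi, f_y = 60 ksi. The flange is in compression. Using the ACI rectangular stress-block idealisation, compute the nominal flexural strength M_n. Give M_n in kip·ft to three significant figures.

Tension: T = A_s f_y = 3.13 × 60 = 187.8 kips.
Try a within the flange: a = T/(0.85 f'_c b_f) = 187.8/(0.85 × 4 × 55) = 1.004 in.
Since a = 1.004 ≤ h_f = 5.9 in, the stress block lies entirely in the flange; analyse as a rectangular beam of width b_f.
M_n = T(d − a/2) = 187.8 × (28.3 − 0.502) = 5220.5 kip·in.
M_n = 5220.5/12 = 435.04 kip·ft.

M_n ≈ 435 kip·ft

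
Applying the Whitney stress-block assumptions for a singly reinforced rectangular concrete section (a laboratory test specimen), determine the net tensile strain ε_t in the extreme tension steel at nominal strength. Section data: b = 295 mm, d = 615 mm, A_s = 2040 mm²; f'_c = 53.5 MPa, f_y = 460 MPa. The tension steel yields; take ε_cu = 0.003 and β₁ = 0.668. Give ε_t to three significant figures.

a = A_s f_y/(0.85 f'_c b) = 69.95 mm.
β₁ = 0.668, so c = a/β₁ = 69.95/0.668 = 104.72 mm.
From the linear strain diagram with ε_cu = 0.003: ε_t = 0.003 (d − c)/c = 0.003 × (615 − 104.72)/104.72 = 0.0146.
Since ε_t ≥ 0.005, the section is tension-controlled.

ε_t ≈ 0.0146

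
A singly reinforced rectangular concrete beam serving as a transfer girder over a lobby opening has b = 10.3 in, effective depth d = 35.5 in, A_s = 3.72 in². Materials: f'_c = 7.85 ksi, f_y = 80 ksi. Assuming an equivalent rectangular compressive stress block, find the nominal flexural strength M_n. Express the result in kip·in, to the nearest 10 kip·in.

T = A_s f_y = 3.72 × 80 = 297.6 kips.
a = T/(0.85 f'_c b) = 297.6/(0.85 × 7.85 × 10.3) = 4.330 in.
M_n = T(d − a/2) = 297.6 × (35.5 − 2.165) = 9920.5 kip·in.

M_n ≈ 9920 kip·in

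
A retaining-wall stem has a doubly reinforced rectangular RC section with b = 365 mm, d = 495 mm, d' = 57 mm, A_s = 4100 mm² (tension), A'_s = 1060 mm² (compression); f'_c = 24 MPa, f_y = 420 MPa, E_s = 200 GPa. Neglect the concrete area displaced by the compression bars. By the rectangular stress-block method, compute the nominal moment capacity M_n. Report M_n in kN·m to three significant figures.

Assume both tension and compression steel yield.
Net tension couple steel: A_s − A'_s = 3040 mm².
a = (A_s − A'_s) f_y / (0.85 f'_c b) = 1276800/(0.85 × 24 × 365) = 171.47 mm.
c = a/β₁ = 171.47/0.85 = 201.73 mm; ε'_s = 0.003(c − d')/c = 0.0022 ≥ f_y/E_s = 0.0021, so compression steel does yield.
M_n = (A_s − A'_s) f_y (d − a/2) + A'_s f_y (d − d') = [1276800 × (495 − 85.735) + 445200 × (495 − 57)] × 10⁻⁶ = 522.55 + 195.00 = 717.55 kN·m.

M_n ≈ 718 kN·m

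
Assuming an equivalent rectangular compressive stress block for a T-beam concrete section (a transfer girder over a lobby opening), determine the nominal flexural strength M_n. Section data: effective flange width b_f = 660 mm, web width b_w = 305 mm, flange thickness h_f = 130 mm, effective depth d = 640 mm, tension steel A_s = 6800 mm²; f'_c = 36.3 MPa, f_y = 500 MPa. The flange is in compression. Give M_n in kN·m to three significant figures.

M_n ≈ 1880 kN·m

Tension: T = A_s f_y = 6800 × 500 = 3400000 N.
Try a within the flange: a = T/(0.85 f'_c b_f) = 3400000/(0.85 × 36.3 × 660) = 166.96 mm.
a = 166.96 > h_f = 130 mm: the block extends into the web. Split into flange-overhang and web parts.
C_f = 0.85 f'_c (b_f − b_w) h_f = 0.85 × 36.3 × (660 − 305) × 130 = 1423958 N.
Remaining web compression depth: a_w = (T − C_f)/(0.85 f'_c b_w) = (3400000 − 1423958)/(0.85 × 36.3 × 305) = 209.98 mm.
M_n = C_f(d − h_f/2) + (T − C_f)(d − a_w/2) = 1423958 × (640 − 65) + 1976042 × (640 − 104.99) = 818.78 + 1057.20 = 1875.98 × 10⁶ N·mm.
M_n = 1875.98 kN·m.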